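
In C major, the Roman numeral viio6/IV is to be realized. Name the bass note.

The applied chord viio6/IV is rooted on E: E-G-Bb.
The figure 6 means first inversion — the third is in the bass.

G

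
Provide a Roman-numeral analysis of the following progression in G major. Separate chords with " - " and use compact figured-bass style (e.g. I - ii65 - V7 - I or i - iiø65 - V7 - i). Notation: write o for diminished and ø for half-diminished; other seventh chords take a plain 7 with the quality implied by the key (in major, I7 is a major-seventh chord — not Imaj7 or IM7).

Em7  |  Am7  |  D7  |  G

Em7: minor seventh chord on E = scale degree 6 → vi7.
Am7 has root A, degree 2 in G major, so ii7.
D7: dominant seventh chord on D = scale degree 5 → V7.
G: major triad on G = scale degree 1 → I.

vi7 - ii7 - V7 - I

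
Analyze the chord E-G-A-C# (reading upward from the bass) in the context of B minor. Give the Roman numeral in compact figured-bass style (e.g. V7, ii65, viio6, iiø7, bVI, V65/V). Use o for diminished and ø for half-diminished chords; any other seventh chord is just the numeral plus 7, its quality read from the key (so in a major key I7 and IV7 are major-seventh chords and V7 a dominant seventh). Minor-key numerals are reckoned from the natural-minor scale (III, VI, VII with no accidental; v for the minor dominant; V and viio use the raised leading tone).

The pitches A-C#-E-G form a dominant seventh chord rooted on A.
A is scale degree 7 in B minor, and a dominant seventh chord on that degree is written VII7.
With E in the bass the chord is in second inversion, so the figured bass is 43.

VII43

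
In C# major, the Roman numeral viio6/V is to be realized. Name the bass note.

A#

The applied chord viio6/V is rooted on F##: F##-A#-C#.
The figure 6 means first inversion — the third is in the bass.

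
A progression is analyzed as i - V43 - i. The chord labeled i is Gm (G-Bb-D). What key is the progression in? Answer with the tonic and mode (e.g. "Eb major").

G minor

i is given as G-Bb-D — a minor triad with root G.
If G is scale degree 1 and the mode makes that degree carry a minor triad, the tonic is G and the mode is minor.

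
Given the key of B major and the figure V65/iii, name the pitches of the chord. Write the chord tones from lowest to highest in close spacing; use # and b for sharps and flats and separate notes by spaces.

C## E# G# A#

V65/iii is a secondary dominant — the dominant seventh of iii. iii in B major is D#, so the applied chord's root is A#, a perfect fifth above.
Building a dominant seventh chord on A# gives A#-C##-E#-G#.
The figured bass 65 indicates first inversion, placing the third (C##) in the bass: C##-E#-G#-A#.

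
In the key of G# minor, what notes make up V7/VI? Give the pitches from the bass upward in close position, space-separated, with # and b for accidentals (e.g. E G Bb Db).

V7/VI is a secondary dominant — the dominant seventh of VI. VI in G# minor is E, so the applied chord's root is B, a perfect fifth above.
Building a dominant seventh chord on B gives B-D#-F#-A.

B D# F# A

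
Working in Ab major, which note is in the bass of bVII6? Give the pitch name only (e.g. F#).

bVII in Ab major has root Gb; the chord is Gb-Bb-Db.
The figure 6 means first inversion — the third is in the bass.

Bb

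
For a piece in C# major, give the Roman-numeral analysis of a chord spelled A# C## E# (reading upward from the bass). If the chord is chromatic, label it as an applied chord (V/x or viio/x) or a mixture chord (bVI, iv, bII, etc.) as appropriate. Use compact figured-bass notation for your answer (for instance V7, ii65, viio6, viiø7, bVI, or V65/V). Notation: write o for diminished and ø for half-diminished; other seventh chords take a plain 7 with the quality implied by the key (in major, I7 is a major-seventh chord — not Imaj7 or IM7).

V/ii

The pitches A#-C##-E# form a major triad rooted on A#.
A# is not a diatonic chord root with this quality in C# major, but it lies a perfect fifth above D# (ii), so the chord functions as an applied dominant of ii.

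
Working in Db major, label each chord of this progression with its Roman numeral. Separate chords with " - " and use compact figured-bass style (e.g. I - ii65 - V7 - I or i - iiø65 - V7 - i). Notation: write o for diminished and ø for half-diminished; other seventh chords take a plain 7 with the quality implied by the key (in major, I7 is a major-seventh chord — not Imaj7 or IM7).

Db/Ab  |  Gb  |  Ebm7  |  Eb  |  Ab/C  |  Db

Db/Ab: major triad on Db = scale degree 1 → I64.
Gb: root Gb is the subdominant; major triad there is IV.
Ebm7 has root Eb, degree 2 in Db major, so ii7.
Eb: a major triad on Eb, the applied dominant of V → V/V.
Ab/C: major triad on Ab = scale degree 5 → V6.
Db has root Db, degree 1 in Db major, so I.

I64 - IV - ii7 - V/V - V6 - I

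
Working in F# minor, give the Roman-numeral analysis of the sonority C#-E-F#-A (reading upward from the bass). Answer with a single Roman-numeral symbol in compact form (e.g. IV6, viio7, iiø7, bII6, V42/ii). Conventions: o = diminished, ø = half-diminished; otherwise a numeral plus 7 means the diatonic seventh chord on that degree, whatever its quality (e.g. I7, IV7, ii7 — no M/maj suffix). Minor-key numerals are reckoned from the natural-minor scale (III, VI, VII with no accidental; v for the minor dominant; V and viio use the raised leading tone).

The pitches F#-A-C#-E form a minor seventh chord rooted on F#.
F# is scale degree 1 in F# minor, and a minor seventh chord on that degree is written i7.
With C# in the bass the chord is in second inversion, so the figured bass is 43.

i43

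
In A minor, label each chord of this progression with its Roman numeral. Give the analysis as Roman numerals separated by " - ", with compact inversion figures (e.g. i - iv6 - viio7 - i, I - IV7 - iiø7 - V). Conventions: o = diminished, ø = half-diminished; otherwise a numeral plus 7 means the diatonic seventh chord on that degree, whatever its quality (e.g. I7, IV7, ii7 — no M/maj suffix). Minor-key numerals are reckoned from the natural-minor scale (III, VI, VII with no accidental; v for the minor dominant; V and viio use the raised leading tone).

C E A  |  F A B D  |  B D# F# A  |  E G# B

C-E-A: minor triad on A = scale degree 1 → i6.
F-A-B-D: root B is the supertonic; half-diminished seventh chord there is iiø43.
B-D#-F#-A: a dominant seventh chord on B, the applied dominant of V → V7/V.
E-G#-B: root E is the dominant; major triad there is V.

i6 - iiø43 - V7/V - V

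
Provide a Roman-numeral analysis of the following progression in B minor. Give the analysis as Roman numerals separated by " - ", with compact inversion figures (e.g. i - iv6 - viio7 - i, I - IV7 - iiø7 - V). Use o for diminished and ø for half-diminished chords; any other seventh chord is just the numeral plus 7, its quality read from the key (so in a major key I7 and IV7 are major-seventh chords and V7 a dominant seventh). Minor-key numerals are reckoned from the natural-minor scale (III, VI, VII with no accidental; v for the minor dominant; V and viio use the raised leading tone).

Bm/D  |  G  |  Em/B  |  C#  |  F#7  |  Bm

i6 - VI - iv64 - V/V - V7 - i

Bm/D has root B, degree 1 in B minor, so i6.
G: root G is the submediant; major triad there is VI.
Em/B has root E, degree 4 in B minor, so iv64.
C#: a major triad on C#, the applied dominant of V → V/V.
F#7 has root F#, degree 5 in B minor, so V7.
Bm has root B, degree 1 in B minor, so i.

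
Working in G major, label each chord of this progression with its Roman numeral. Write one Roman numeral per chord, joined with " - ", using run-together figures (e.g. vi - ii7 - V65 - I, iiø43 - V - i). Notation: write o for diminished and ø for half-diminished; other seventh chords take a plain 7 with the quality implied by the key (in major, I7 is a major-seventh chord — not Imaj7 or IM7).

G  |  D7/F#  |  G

G has root G, degree 1 in G major, so I.
D7/F#: dominant seventh chord on D = scale degree 5 → V65.
G: major triad on G = scale degree 1 → I.

I - V65 - I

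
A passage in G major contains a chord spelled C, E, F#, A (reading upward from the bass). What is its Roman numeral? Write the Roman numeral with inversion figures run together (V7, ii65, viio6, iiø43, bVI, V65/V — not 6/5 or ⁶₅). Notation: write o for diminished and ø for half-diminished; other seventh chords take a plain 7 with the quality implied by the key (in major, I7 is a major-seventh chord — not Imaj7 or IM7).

The pitches F#-A-C-E form a half-diminished seventh chord rooted on F#.
F# is scale degree 7 in G major, and a half-diminished seventh chord on that degree is written viiø7.
With C in the bass the chord is in second inversion, so the figured bass is 43.

viiø43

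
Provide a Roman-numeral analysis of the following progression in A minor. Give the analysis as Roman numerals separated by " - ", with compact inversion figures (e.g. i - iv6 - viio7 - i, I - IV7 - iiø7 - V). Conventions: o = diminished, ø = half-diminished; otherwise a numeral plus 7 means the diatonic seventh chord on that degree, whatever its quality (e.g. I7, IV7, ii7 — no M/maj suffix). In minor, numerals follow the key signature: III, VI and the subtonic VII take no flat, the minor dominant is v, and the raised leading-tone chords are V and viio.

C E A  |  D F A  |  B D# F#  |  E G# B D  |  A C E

i6 - iv - V/V - V7 - i

C-E-A: minor triad on A = scale degree 1 → i6.
D-F-A: root D is the subdominant; minor triad there is iv.
B-D#-F# is the secondary dominant of V (major triad on B): V/V.
E-G#-B-D: dominant seventh chord on E = scale degree 5 → V7.
A-C-E: root A is the tonic; minor triad there is i.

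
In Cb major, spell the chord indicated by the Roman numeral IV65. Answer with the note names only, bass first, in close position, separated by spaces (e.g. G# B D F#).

In Cb major, the fourth degree is Fb, and the diatonic chord built there is a major seventh chord.
That chord is spelled Fb-Ab-Cb-Eb.
With the 65 figure the chord is in first inversion; from the bass Ab upward in close position it reads Ab-Cb-Eb-Fb.

Ab Cb Eb Fb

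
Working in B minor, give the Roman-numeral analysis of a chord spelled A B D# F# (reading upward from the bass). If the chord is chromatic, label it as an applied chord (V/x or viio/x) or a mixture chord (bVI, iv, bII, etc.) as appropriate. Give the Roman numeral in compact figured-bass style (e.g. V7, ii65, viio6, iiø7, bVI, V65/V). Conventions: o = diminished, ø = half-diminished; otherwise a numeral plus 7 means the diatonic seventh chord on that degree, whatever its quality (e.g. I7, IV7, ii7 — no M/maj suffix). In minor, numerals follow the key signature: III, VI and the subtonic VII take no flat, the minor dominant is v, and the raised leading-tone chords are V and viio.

The pitches B-D#-F#-A form a dominant seventh chord rooted on B.
B is not a diatonic chord root with this quality in B minor, but it lies a perfect fifth above E (iv), so the chord functions as an applied dominant of iv.
With A in the bass the chord is in third inversion, so the figured bass is 42.

V42/iv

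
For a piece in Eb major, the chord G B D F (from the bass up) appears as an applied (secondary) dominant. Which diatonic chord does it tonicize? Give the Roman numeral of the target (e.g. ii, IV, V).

vi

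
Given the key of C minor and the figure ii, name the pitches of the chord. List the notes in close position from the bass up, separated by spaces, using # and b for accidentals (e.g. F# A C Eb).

D F A

ii is the minor supertonic, borrowed from the parallel major (the Dorian ii). In C minor that root is D.
So the chord is D-F-A, a minor triad.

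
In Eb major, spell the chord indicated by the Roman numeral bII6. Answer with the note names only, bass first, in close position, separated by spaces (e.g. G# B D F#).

Ab Cb Fb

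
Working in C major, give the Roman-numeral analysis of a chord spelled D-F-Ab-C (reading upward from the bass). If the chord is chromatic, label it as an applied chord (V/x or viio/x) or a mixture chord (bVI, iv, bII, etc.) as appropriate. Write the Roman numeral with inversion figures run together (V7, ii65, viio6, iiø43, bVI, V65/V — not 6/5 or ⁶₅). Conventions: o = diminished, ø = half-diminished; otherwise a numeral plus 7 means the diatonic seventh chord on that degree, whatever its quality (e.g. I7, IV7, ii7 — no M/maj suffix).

iiø7

Stacked in thirds the chord is D-F-Ab-C: a half-diminished seventh chord on D.
D is the second degree of C major. This is the half-diminished supertonic seventh, borrowed from the parallel minor.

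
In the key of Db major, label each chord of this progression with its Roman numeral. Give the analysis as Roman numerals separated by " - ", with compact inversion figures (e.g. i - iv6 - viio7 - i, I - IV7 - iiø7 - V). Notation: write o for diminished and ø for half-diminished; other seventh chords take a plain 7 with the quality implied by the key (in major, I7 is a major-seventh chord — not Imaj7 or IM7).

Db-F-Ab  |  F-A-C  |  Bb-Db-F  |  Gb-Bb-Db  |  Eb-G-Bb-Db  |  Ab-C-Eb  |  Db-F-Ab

Db-F-Ab: root Db is the tonic; major triad there is I.
F-A-C: a major triad on F, the applied dominant of vi → V/vi.
Bb-Db-F: minor triad on Bb = scale degree 6 → vi.
Gb-Bb-Db: major triad on Gb = scale degree 4 → IV.
Eb-G-Bb-Db: chromatic; Eb is V of V, so V7/V.
Ab-C-Eb has root Ab, degree 5 in Db major, so V.
Db-F-Ab: major triad on Db = scale degree 1 → I.

I - V/vi - vi - IV - V7/V - V - I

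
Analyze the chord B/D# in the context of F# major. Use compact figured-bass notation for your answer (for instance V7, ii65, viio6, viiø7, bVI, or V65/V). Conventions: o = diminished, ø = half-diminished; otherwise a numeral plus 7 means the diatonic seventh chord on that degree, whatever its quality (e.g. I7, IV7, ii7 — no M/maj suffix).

IV6

The pitches B-D#-F# form a major triad rooted on B.
In F# major, B is the subdominant; the diatonic major triad there is IV.
With D# in the bass the chord is in first inversion, so the figured bass is 6.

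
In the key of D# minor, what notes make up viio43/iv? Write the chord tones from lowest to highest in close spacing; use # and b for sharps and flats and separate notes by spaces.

viio43/iv is a secondary leading-tone chord. The target iv is G# in D# minor; the applied chord is rooted a semitone below, on F##.
Building a fully diminished seventh chord on F## gives F##-A#-C#-E.
With the 43 figure the chord is in second inversion; from the bass C# upward in close position it reads C#-E-F##-A#.

C# E F## A#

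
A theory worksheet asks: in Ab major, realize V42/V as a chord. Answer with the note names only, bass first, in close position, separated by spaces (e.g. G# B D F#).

The slash means an applied dominant: we want the dominant of V. In Ab major, V is Eb major, and its dominant is built on Bb.
Building a dominant seventh chord on Bb gives Bb-D-F-Ab.
With the 42 figure the chord is in third inversion; from the bass Ab upward in close position it reads Ab-Bb-D-F.

Ab Bb D F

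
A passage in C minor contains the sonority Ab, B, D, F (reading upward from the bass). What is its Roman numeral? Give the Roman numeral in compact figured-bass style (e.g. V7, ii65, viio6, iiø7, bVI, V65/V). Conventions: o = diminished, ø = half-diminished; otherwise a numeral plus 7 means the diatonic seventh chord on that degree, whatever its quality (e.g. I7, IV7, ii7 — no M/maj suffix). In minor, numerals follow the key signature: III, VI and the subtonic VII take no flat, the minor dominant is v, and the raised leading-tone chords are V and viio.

The pitches B-D-F-Ab form a fully diminished seventh chord rooted on B.
In C minor, B is the leading tone; the diatonic fully diminished seventh chord there is viio7.
With Ab in the bass the chord is in third inversion, so the figured bass is 42.

viio42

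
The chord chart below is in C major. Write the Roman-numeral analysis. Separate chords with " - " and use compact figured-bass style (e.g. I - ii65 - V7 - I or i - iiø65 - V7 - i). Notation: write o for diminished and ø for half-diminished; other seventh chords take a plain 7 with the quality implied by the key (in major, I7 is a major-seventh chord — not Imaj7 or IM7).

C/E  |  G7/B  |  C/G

I6 - V65 - I64

C/E has root C, degree 1 in C major, so I6.
G7/B: dominant seventh chord on G = scale degree 5 → V65.
C/G has root C, degree 1 in C major, so I64.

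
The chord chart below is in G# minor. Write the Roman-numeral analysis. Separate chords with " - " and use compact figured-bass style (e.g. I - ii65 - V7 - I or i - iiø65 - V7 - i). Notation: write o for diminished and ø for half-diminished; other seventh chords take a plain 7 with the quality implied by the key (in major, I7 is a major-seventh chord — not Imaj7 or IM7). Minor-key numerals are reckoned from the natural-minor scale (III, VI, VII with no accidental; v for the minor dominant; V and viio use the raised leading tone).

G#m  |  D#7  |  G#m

G#m: minor triad on G# = scale degree 1 → i.
D#7: dominant seventh chord on D# = scale degree 5 → V7.
G#m: minor triad on G# = scale degree 1 → i.

i - V7 - i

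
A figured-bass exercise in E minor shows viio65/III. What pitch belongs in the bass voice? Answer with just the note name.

A

The applied chord viio65/III is rooted on F#: F#-A-C-Eb.
The figure 65 means first inversion — the third is in the bass.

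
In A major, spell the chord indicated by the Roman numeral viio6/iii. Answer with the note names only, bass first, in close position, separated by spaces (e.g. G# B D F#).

D# F# B#

viio6/iii is a secondary leading-tone chord. The target iii is C# in A major; the applied chord is rooted a semitone below, on B#.
Building a diminished triad on B# gives B#-D#-F#.
With the 6 figure the chord is in first inversion; from the bass D# upward in close position it reads D#-F#-B#.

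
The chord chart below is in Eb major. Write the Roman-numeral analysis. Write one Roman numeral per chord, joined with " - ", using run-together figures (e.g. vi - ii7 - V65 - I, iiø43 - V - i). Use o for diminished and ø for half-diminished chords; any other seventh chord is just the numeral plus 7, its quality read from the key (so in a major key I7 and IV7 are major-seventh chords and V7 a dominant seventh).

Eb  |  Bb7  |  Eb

I - V7 - I

Eb: major triad on Eb = scale degree 1 → I.
Bb7: dominant seventh chord on Bb = scale degree 5 → V7.
Eb has root Eb, degree 1 in Eb major, so I.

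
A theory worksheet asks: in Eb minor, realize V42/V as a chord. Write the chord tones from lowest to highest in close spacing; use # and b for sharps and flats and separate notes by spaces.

The slash means an applied dominant: we want the dominant of V. In Eb minor, V is Bb major, and its dominant is built on F.
Building a dominant seventh chord on F gives F-A-C-Eb.
With the 42 figure the chord is in third inversion; from the bass Eb upward in close position it reads Eb-F-A-C.

Eb F A C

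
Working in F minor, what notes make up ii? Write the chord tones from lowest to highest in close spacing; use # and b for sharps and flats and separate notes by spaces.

ii is the minor supertonic, borrowed from the parallel major (the Dorian ii). In F minor that root is G.
So the chord is G-Bb-D, a minor triad.

G Bb D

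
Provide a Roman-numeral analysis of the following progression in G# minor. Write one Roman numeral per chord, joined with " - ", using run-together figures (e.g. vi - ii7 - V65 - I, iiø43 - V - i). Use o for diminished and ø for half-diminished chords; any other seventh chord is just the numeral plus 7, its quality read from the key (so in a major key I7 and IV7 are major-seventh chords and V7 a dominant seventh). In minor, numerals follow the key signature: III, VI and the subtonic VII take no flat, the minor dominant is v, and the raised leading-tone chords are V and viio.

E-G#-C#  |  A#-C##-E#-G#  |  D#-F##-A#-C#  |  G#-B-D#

iv6 - V7/V - V7 - i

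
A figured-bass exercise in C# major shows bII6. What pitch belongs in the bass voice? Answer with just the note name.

F#

bII in C# major has root D; the chord is D-F#-A.
The figure 6 means first inversion — the third is in the bass.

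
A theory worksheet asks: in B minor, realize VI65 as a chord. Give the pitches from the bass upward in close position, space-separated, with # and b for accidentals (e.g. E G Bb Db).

B D F# G

In B minor, the sixth degree is G, and the diatonic chord built there is a major seventh chord.
That chord is spelled G-B-D-F#.
With the 65 figure the chord is in first inversion; from the bass B upward in close position it reads B-D-F#-G.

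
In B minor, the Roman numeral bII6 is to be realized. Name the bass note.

E

bII in B minor has root C; the chord is C-E-G.
The figure 6 means first inversion — the third is in the bass.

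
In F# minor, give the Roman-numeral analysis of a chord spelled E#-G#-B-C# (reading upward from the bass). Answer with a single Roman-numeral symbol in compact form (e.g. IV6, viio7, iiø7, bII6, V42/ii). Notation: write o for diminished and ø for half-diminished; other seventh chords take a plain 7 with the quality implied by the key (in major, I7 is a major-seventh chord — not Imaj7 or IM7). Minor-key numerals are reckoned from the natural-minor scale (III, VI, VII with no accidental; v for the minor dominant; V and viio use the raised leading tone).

Stacked in thirds the chord is C#-E#-G#-B: a dominant seventh chord on C#.
In F# minor, C# is the dominant; the diatonic dominant seventh chord there is V7.
With E# in the bass the chord is in first inversion, so the figured bass is 65.

V65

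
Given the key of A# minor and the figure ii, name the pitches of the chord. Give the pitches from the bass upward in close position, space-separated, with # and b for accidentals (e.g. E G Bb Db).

ii is the minor supertonic, borrowed from the parallel major (the Dorian ii). In A# minor that root is B#.
So the chord is B#-D#-F##, a minor triad.

B# D# F##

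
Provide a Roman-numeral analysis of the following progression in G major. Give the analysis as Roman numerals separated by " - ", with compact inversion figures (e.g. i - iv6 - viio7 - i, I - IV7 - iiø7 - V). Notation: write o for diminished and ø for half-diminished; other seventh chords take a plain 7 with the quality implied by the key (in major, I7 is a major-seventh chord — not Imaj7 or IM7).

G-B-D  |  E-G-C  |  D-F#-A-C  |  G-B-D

I - IV6 - V7 - I

G-B-D: major triad on G = scale degree 1 → I.
E-G-C: major triad on C = scale degree 4 → IV6.
D-F#-A-C has root D, degree 5 in G major, so V7.
G-B-D: major triad on G = scale degree 1 → I.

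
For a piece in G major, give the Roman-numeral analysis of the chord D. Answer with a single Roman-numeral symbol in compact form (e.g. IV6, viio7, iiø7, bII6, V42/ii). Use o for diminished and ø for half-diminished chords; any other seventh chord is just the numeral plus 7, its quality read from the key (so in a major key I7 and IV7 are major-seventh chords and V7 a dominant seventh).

V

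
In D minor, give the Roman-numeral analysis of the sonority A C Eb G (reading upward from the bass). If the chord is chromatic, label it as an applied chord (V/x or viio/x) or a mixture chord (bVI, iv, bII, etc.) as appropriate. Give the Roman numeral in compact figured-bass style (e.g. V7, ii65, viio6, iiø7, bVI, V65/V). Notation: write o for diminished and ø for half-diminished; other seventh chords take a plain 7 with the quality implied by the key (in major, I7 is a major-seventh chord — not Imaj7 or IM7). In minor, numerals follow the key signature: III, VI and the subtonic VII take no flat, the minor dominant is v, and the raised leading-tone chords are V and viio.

viiø7/VI

The pitches A-C-Eb-G form a half-diminished seventh chord rooted on A.
A sits a half step below Bb (VI in D minor); a diminished chord there is the applied leading-tone chord of VI.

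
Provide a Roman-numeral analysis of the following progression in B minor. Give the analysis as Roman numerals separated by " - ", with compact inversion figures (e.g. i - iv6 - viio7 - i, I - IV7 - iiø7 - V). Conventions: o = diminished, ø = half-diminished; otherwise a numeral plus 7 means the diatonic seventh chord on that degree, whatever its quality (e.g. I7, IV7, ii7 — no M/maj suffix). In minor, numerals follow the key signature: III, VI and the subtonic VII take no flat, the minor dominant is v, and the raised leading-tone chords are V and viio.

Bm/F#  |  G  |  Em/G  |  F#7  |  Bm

Bm/F# has root B, degree 1 in B minor, so i64.
G: major triad on G = scale degree 6 → VI.
Em/G: minor triad on E = scale degree 4 → iv6.
F#7 has root F#, degree 5 in B minor, so V7.
Bm: root B is the tonic; minor triad there is i.

i64 - VI - iv6 - V7 - i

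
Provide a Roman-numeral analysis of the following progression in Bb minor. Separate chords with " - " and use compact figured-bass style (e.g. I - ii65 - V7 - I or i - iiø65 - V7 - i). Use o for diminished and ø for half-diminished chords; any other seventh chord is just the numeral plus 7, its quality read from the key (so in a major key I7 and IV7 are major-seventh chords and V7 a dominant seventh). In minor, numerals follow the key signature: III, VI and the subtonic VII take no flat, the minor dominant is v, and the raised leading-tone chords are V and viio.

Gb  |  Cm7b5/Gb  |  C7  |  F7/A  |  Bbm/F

Gb has root Gb, degree 6 in Bb minor, so VI.
Cm7b5/Gb: half-diminished seventh chord on C = scale degree 2 → iiø43.
C7 is the secondary dominant of V (dominant seventh chord on C): V7/V.
F7/A has root F, degree 5 in Bb minor, so V65.
Bbm/F has root Bb, degree 1 in Bb minor, so i64.

VI - iiø43 - V7/V - V65 - i64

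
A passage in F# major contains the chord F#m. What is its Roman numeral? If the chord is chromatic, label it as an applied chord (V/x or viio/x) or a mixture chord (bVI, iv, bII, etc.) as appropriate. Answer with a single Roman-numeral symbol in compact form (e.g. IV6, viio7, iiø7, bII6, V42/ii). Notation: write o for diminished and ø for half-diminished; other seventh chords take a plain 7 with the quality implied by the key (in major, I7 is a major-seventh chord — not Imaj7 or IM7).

The pitches F#-A-C# form a minor triad rooted on F#.
F# is the first degree of F# major. This is the minor tonic, borrowed from the parallel minor.

i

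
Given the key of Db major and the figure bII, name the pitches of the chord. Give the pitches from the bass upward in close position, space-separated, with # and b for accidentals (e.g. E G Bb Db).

Ebb Gb Bbb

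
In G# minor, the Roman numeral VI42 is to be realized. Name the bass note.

VI in G# minor has root E; the chord is E-G#-B-D#.
The figure 42 means third inversion — the seventh is in the bass.

D#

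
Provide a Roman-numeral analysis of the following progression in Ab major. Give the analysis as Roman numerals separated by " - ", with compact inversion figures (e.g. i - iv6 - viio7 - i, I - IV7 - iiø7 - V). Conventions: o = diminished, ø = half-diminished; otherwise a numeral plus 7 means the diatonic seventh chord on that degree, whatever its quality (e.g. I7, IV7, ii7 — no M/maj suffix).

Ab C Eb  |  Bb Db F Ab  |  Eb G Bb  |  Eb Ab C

I - ii7 - V - I64

Ab-C-Eb has root Ab, degree 1 in Ab major, so I.
Bb-Db-F-Ab has root Bb, degree 2 in Ab major, so ii7.
Eb-G-Bb has root Eb, degree 5 in Ab major, so V.
Eb-Ab-C: major triad on Ab = scale degree 1 → I64.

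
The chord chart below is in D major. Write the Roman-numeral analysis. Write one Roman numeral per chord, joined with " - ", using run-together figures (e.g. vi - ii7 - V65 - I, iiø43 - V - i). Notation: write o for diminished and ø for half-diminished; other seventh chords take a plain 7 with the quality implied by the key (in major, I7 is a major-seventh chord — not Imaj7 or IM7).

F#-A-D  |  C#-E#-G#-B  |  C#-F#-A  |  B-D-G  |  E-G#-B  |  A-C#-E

F#-A-D has root D, degree 1 in D major, so I6.
C#-E#-G#-B: chromatic; C# is V of iii, so V7/iii.
C#-F#-A: minor triad on F# = scale degree 3 → iii64.
B-D-G has root G, degree 4 in D major, so IV6.
E-G#-B: a major triad on E, the applied dominant of V → V/V.
A-C#-E: root A is the dominant; major triad there is V.

I6 - V7/iii - iii64 - IV6 - V/V - V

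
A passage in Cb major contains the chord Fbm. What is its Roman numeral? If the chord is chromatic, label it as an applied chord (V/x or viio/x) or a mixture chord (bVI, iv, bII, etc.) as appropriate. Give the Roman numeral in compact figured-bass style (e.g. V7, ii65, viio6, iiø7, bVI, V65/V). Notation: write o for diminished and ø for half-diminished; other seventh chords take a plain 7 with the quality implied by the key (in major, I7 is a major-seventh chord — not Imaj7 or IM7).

iv

The pitches Fb-Abb-Cb form a minor triad rooted on Fb.
Fb is the fourth degree of Cb major. This is the minor subdominant, borrowed from the parallel minor.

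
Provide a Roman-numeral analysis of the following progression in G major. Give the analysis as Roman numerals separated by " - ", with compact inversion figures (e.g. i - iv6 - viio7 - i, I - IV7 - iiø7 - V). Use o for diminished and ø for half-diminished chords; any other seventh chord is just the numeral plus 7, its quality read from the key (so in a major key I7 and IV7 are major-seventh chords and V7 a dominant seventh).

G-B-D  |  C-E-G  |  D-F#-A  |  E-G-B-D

G-B-D has root G, degree 1 in G major, so I.
C-E-G: root C is the subdominant; major triad there is IV.
D-F#-A: root D is the dominant; major triad there is V.
E-G-B-D: root E is the submediant; minor seventh chord there is vi7.

I - IV - V - vi7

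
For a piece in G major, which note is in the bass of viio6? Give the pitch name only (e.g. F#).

A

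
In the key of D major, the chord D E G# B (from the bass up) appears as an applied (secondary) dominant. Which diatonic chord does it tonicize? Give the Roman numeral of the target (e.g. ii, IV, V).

V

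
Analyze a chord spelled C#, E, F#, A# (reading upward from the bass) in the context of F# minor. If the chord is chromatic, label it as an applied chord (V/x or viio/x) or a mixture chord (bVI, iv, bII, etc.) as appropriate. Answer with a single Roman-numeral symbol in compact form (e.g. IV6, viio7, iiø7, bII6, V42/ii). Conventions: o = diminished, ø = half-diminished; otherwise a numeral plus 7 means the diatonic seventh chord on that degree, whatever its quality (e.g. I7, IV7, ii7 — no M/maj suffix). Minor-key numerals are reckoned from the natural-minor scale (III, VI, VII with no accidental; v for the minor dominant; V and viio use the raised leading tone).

V43/iv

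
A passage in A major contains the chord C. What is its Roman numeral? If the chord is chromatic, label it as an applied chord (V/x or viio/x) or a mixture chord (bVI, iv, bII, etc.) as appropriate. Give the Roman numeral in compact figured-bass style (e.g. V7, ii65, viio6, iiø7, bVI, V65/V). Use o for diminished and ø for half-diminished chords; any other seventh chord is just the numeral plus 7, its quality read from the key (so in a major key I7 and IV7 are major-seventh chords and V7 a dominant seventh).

bIII

The pitches C-E-G form a major triad rooted on C.
C is the lowered third degree of A major (diatonic 3 would be C#). This is a major triad on the lowered third degree, borrowed from the parallel minor.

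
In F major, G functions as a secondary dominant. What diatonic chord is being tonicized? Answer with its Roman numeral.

The chord is a major triad on G.
A dominant resolves down a perfect fifth: G → C. In F major, C is scale degree 5, i.e. V.

V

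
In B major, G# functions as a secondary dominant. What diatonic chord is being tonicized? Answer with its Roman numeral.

ii

The chord is a major triad on G#.
A dominant resolves down a perfect fifth: G# → C#. In B major, C# is scale degree 2, i.e. ii.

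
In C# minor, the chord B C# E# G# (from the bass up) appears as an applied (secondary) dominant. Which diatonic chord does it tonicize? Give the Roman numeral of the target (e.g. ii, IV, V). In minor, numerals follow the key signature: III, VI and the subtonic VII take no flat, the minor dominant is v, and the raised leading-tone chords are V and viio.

iv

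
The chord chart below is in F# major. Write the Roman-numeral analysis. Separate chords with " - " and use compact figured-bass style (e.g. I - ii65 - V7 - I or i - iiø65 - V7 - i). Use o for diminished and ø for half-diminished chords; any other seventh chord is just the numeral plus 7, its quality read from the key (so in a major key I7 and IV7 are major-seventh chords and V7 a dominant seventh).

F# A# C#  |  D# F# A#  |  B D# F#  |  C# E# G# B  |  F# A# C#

I - vi - IV - V7 - I

F#-A#-C#: root F# is the tonic; major triad there is I.
D#-F#-A#: root D# is the submediant; minor triad there is vi.
B-D#-F# has root B, degree 4 in F# major, so IV.
C#-E#-G#-B: root C# is the dominant; dominant seventh chord there is V7.
F#-A#-C# has root F#, degree 1 in F# major, so I.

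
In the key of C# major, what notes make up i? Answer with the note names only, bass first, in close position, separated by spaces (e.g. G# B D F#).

C# E G#

Scale degree 1 in C# major is C#; here the chord built on it is altered to a minor triad. i is the minor tonic, borrowed from the parallel minor.
So the chord is C#-E-G#.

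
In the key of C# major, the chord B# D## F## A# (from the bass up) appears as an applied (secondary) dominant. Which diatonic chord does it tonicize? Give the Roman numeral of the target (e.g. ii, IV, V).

iii

The chord is a dominant seventh chord on B#.
A dominant resolves down a perfect fifth: B# → E#. In C# major, E# is scale degree 3, i.e. iii.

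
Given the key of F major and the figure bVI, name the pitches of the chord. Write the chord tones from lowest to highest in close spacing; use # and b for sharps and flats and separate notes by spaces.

bVI is a major triad on the lowered sixth degree, borrowed from the parallel minor. In F major that root is Db.
So the chord is Db-F-Ab.

Db F Ab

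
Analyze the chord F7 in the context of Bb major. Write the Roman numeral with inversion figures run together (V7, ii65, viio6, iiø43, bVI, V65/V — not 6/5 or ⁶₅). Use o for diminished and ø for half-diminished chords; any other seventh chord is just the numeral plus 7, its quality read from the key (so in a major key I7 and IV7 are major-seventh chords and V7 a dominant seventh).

V7

Stacked in thirds the chord is F-A-C-Eb: a dominant seventh chord on F.
In Bb major, F is the dominant; the diatonic dominant seventh chord there is V7.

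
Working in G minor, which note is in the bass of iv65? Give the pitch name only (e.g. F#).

Eb

iv in G minor has root C; the chord is C-Eb-G-Bb.
The figure 65 means first inversion — the third is in the bass.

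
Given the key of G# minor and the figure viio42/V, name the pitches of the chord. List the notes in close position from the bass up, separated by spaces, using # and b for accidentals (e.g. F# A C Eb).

B C## E# G#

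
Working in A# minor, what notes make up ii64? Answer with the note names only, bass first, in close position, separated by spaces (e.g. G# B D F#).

F## B# D#

Scale degree 2 in A# minor is B#; here the chord built on it is altered to a minor triad. ii64 is the minor supertonic, borrowed from the parallel major (the Dorian ii).
So the chord is B#-D#-F##, a minor triad.
With the 64 figure the chord is in second inversion; from the bass F## upward in close position it reads F##-B#-D#.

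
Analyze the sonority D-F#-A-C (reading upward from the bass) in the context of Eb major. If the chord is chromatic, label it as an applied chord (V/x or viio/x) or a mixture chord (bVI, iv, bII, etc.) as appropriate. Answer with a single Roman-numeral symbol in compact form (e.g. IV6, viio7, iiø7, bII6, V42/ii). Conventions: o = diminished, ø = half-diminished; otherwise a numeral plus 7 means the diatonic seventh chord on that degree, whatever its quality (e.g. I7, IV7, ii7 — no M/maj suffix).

V7/iii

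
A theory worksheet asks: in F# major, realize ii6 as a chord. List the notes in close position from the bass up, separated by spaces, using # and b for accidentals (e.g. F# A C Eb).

The numeral's case and figure indicate a minor triad. In F# major its root, scale degree 2, is G#.
That chord is spelled G#-B-D#.
With the 6 figure the chord is in first inversion; from the bass B upward in close position it reads B-D#-G#.

B D# G#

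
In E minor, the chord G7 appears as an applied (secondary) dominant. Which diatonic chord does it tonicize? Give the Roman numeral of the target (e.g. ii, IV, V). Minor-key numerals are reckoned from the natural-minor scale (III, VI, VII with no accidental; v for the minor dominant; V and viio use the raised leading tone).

The chord is a dominant seventh chord on G.
A dominant resolves down a perfect fifth: G → C. In E minor, C is scale degree 6, i.e. VI.

VI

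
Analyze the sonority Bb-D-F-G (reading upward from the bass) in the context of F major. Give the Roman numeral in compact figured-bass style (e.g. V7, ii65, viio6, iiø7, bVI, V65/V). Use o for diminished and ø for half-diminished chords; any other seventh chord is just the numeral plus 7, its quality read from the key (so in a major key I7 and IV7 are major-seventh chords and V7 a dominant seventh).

ii65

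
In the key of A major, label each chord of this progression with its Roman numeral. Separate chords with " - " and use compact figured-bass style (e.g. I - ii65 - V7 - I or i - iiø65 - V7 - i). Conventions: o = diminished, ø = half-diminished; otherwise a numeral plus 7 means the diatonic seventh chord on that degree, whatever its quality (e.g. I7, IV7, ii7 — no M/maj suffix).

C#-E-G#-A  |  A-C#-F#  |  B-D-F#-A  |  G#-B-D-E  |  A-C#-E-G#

I65 - vi6 - ii7 - V65 - I7

C#-E-G#-A: root A is the tonic; major seventh chord there is I65.
A-C#-F# has root F#, degree 6 in A major, so vi6.
B-D-F#-A: root B is the supertonic; minor seventh chord there is ii7.
G#-B-D-E: root E is the dominant; dominant seventh chord there is V65.
A-C#-E-G#: major seventh chord on A = scale degree 1 → I7.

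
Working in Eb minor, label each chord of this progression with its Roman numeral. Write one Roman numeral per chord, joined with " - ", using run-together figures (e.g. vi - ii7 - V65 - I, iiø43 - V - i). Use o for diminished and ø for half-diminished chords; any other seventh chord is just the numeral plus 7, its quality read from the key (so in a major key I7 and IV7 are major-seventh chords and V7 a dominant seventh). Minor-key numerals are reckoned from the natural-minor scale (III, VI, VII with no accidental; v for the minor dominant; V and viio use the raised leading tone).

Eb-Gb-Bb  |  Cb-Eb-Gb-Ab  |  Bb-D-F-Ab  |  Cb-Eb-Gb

i - iv65 - V7 - VI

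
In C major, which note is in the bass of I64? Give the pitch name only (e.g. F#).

I in C major has root C; the chord is C-E-G.
The figure 64 means second inversion — the fifth is in the bass.

G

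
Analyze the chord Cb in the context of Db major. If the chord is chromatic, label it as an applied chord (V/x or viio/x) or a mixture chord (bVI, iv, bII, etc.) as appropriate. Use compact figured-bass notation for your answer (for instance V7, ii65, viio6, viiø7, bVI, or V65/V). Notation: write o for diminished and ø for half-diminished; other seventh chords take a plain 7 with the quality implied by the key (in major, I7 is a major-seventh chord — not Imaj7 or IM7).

The pitches Cb-Eb-Gb form a major triad rooted on Cb.
Cb is the lowered seventh degree of Db major (diatonic 7 would be C). This is a major triad on the lowered seventh degree (the subtonic), borrowed from the parallel minor.

bVII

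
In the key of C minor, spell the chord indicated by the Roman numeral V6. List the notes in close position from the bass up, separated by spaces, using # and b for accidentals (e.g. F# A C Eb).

B D G

In C minor, the fifth degree is G. The dominant is major (leading tone raised), so V is a major triad.
That chord is spelled G-B-D.
The figured bass 6 indicates first inversion, placing the third (B) in the bass: B-D-G.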